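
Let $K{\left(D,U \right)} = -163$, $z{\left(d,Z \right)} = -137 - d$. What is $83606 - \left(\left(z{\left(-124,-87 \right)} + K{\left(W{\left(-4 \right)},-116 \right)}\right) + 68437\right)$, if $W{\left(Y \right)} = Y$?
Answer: $15345$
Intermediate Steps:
$83606 - \left(\left(z{\left(-124,-87 \right)} + K{\left(W{\left(-4 \right)},-116 \right)}\right) + 68437\right) = 83606 - \left(\left(\left(-137 - -124\right) - 163\right) + 68437\right) = 83606 - \left(\left(\left(-137 + 124\right) - 163\right) + 68437\right) = 83606 - \left(\left(-13 - 163\right) + 68437\right) = 83606 - \left(-176 + 68437\right) = 83606 - 68261 = 15345$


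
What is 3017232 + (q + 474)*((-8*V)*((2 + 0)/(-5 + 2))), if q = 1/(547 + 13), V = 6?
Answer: 106134002/35 ≈ 3.0324e+6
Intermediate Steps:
q = 1/560 ≈ 0.0017857
3017232 + (q + 474)*((-8*V)*((2 + 0)/(-5 + 2))) = 3017232 + (1/560 + 474)*((-8*6)*((2 + 0)/(-5 + 2))) = 3017232 + 265441*(-96/(-3))/560 = 3017232 + 265441*(-96*(-1)/3)/560 = 3017232 + 265441*(-48*(-2/3))/560 = 3017232 + (265441/560)*32 = 3017232 + 530882/35 = 106134002/35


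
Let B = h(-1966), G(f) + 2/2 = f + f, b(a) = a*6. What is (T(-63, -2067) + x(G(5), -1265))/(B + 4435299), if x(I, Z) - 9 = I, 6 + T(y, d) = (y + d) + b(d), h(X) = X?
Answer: -14520/4433333 ≈ -0.0032752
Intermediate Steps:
b(a) = 6*a
T(y, d) = -6 + y + 7*d (T(y, d) = -6 + ((y + d) + 6*d) = -6 + ((d + y) + 6*d) = -6 + (y + 7*d) = -6 + y + 7*d)
G(f) = -1 + 2*f (G(f) = -1 + (f + f) = -1 + 2*f)
x(I, Z) = 9 + I
B = -1966
(T(-63, -2067) + x(G(5), -1265))/(B + 4435299) = ((-6 - 63 + 7*(-2067)) + (9 + (-1 + 2*5)))/(-1966 + 4435299) = ((-6 - 63 - 14469) + (9 + (-1 + 10)))/4433333 = (-14538 + (9 + 9))*(1/4433333) = (-14538 + 18)*(1/4433333) = -14520*1/4433333 = -14520/4433333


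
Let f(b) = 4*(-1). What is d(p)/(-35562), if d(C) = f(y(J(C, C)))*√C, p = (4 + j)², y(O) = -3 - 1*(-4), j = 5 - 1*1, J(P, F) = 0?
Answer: 16/17781 ≈ 0.00089984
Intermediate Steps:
j = 4 (j = 5 - 1 = 4)
y(O) = 1 (y(O) = -3 + 4 = 1)
f(b) = -4
p = 64 (p = (4 + 4)² = 8² = 64)
d(C) = -4*√C
d(p)/(-35562) = -4*√64/(-35562) = -4*8*(-1/35562) = -32*(-1/35562) = 16/17781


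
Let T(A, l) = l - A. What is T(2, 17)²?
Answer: 225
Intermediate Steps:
T(2, 17)² = (17 - 1*2)² = (17 - 2)² = 15² = 225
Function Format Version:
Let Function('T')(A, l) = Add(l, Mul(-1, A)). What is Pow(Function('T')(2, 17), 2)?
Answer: 225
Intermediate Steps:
Pow(Function('T')(2, 17), 2) = Pow(Add(17, Mul(-1, 2)), 2) = Pow(Add(17, -2), 2) = Pow(15, 2) = 225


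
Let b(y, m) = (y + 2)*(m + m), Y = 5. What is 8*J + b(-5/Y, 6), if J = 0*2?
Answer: 12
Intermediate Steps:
J = 0
b(y, m) = 2*m*(2 + y) (b(y, m) = (2 + y)*(2*m) = 2*m*(2 + y))
8*J + b(-5/Y, 6) = 8*0 + 2*6*(2 - 5/5) = 0 + 2*6*(2 - 5*⅕) = 0 + 2*6*(2 - 1) = 0 + 2*6*1 = 0 + 12 = 12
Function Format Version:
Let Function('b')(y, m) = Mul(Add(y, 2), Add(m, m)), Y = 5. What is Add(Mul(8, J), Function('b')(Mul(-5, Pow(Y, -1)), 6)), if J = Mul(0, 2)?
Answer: 12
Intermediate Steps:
J = 0
Function('b')(y, m) = Mul(2, m, Add(2, y)) (Function('b')(y, m) = Mul(Add(2, y), Mul(2, m)) = Mul(2, m, Add(2, y)))
Add(Mul(8, J), Function('b')(Mul(-5, Pow(Y, -1)), 6)) = Add(Mul(8, 0), Mul(2, 6, Add(2, Mul(-5, Pow(5, -1))))) = Add(0, Mul(2, 6, Add(2, Mul(-5, Rational(1, 5))))) = Add(0, Mul(2, 6, Add(2, -1))) = Add(0, Mul(2, 6, 1)) = Add(0, 12) = 12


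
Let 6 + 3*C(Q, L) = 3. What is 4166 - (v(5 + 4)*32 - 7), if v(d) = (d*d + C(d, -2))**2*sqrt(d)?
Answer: -610227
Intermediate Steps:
C(Q, L) = -1 (C(Q, L) = -2 + (1/3)*3 = -2 + 1 = -1)
v(d) = sqrt(d)*(-1 + d**2)**2 (v(d) = (d*d - 1)**2*sqrt(d) = (d**2 - 1)**2*sqrt(d) = (-1 + d**2)**2*sqrt(d) = sqrt(d)*(-1 + d**2)**2)
4166 - (v(5 + 4)*32 - 7) = 4166 - ((sqrt(5 + 4)*(-1 + (5 + 4)**2)**2)*32 - 7) = 4166 - ((sqrt(9)*(-1 + 9**2)**2)*32 - 7) = 4166 - ((3*(-1 + 81)**2)*32 - 7) = 4166 - ((3*80**2)*32 - 7) = 4166 - ((3*6400)*32 - 7) = 4166 - (19200*32 - 7) = 4166 - (614400 - 7) = 4166 - 1*614393 = 4166 - 614393 = -610227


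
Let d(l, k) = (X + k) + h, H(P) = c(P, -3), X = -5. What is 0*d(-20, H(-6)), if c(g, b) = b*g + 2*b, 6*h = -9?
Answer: 0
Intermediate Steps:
h = -3/2 (h = (1/6)*(-9) = -3/2 ≈ -1.5000)
c(g, b) = 2*b + b*g
H(P) = -6 - 3*P (H(P) = -3*(2 + P) = -6 - 3*P)
d(l, k) = -13/2 + k (d(l, k) = (-5 + k) - 3/2 = -13/2 + k)
0*d(-20, H(-6)) = 0*(-13/2 + (-6 - 3*(-6))) = 0*(-13/2 + (-6 + 18)) = 0*(-13/2 + 12) = 0*(11/2) = 0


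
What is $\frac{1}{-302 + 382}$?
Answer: $\frac{1}{80} \approx 0.0125$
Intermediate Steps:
$\frac{1}{-302 + 382} = \frac{1}{80}$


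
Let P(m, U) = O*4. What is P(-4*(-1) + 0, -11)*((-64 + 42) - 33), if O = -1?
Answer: 220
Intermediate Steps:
P(m, U) = -4 (P(m, U) = -1*4 = -4)
P(-4*(-1) + 0, -11)*((-64 + 42) - 33) = -4*((-64 + 42) - 33) = -4*(-22 - 33) = -4*(-55) = 220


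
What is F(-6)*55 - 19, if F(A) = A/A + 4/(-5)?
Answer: -8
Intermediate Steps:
F(A) = ⅕ (F(A) = 1 + 4*(-⅕) = 1 - ⅘ = ⅕)
F(-6)*55 - 19 = (⅕)*55 - 19 = 11 - 19 = -8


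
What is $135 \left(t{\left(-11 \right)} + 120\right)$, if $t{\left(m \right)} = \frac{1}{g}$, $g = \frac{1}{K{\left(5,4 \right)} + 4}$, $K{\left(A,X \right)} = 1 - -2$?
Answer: $17145$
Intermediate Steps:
$K{\left(A,X \right)} = 3$ ($K{\left(A,X \right)} = 1 + 2 = 3$)
$g = \frac{1}{7}$ ($g = \frac{1}{3 + 4} = \frac{1}{7} \approx 0.14286$)
$t{\left(m \right)} = 7$ ($t{\left(m \right)} = \frac{1}{\frac{1}{7}} = 7$)
$135 \left(t{\left(-11 \right)} + 120\right) = 135 \left(7 + 120\right) = 135 \cdot 127 = 17145$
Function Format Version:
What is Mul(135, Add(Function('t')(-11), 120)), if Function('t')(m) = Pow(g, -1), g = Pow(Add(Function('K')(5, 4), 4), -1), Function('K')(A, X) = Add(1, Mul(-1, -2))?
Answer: 17145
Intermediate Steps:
Function('K')(A, X) = 3 (Function('K')(A, X) = Add(1, 2) = 3)
g = Rational(1, 7) (g = Pow(Add(3, 4), -1) = Pow(7, -1) = Rational(1, 7) ≈ 0.14286)
Function('t')(m) = 7 (Function('t')(m) = Pow(Rational(1, 7), -1) = 7)
Mul(135, Add(Function('t')(-11), 120)) = Mul(135, Add(7, 120)) = Mul(135, 127) = 17145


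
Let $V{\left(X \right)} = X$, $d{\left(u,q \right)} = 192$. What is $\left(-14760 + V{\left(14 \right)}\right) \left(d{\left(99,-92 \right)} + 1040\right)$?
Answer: $-18167072$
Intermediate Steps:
$\left(-14760 + V{\left(14 \right)}\right) \left(d{\left(99,-92 \right)} + 1040\right) = \left(-14760 + 14\right) \left(192 + 1040\right) = \left(-14746\right) 1232 = -18167072$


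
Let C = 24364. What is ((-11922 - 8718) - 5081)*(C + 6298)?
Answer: -788657302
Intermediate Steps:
((-11922 - 8718) - 5081)*(C + 6298) = ((-11922 - 8718) - 5081)*(24364 + 6298) = (-20640 - 5081)*30662 = -25721*30662 = -788657302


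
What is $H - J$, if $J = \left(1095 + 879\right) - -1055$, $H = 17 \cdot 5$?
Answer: $-2944$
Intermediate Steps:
$H = 85$
$J = 3029$ ($J = 1974 + 1055 = 3029$)
$H - J = 85 - 3029 = -2944$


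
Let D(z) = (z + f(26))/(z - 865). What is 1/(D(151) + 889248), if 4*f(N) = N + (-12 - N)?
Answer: 357/317461462 ≈ 1.1245e-6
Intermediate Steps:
f(N) = -3 (f(N) = (N + (-12 - N))/4 = (1/4)*(-12) = -3)
D(z) = (-3 + z)/(-865 + z) (D(z) = (z - 3)/(z - 865) = (-3 + z)/(-865 + z))
1/(D(151) + 889248) = 1/((-3 + 151)/(-865 + 151) + 889248) = 1/(148/(-714) + 889248) = 1/(-1/714*148 + 889248) = 1/(-74/357 + 889248) = 1/(317461462/357) = 357/317461462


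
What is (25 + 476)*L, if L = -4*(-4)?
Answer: 8016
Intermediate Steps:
L = 16
(25 + 476)*L = (25 + 476)*16 = 501*16 = 8016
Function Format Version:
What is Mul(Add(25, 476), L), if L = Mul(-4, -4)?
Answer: 8016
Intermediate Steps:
L = 16
Mul(Add(25, 476), L) = Mul(Add(25, 476), 16) = Mul(501, 16) = 8016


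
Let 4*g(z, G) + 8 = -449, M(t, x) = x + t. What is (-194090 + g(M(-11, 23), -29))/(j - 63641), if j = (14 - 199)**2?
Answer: 776817/117664 ≈ 6.6020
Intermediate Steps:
j = 34225 (j = (-185)**2 = 34225)
M(t, x) = t + x
g(z, G) = -457/4 (g(z, G) = -2 + (1/4)*(-449) = -2 - 449/4 = -457/4)
(-194090 + g(M(-11, 23), -29))/(j - 63641) = (-194090 - 457/4)/(34225 - 63641) = -776817/4/(-29416) = -776817/4*(-1/29416) = 776817/117664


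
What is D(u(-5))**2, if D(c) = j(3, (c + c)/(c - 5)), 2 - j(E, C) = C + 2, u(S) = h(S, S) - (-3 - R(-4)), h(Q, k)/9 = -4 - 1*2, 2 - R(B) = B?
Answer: 81/25 ≈ 3.2400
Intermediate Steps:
R(B) = 2 - B
h(Q, k) = -54 (h(Q, k) = 9*(-4 - 1*2) = 9*(-4 - 2) = 9*(-6) = -54)
u(S) = -45 (u(S) = -54 - (-3 - (2 - 1*(-4))) = -54 - (-3 - (2 + 4)) = -54 - (-3 - 1*6) = -54 - (-3 - 6) = -54 - 1*(-9) = -54 + 9 = -45)
j(E, C) = -C (j(E, C) = 2 - (C + 2) = 2 - (2 + C) = 2 + (-2 - C) = -C)
D(c) = -2*c/(-5 + c) (D(c) = -(c + c)/(c - 5) = -2*c/(-5 + c))
D(u(-5))**2 = (-2*(-45)/(-5 - 45))**2 = (-2*(-45)/(-50))**2 = (-2*(-45)*(-1/50))**2 = (-9/5)**2 = 81/25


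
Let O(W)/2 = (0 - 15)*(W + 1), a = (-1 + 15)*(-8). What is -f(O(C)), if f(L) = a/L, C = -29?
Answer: 2/15 ≈ 0.13333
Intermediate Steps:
a = -112 (a = 14*(-8) = -112)
O(W) = -30 - 30*W (O(W) = 2*((0 - 15)*(W + 1)) = 2*(-15*(1 + W)) = 2*(-15 - 15*W) = -30 - 30*W)
f(L) = -112/L
-f(O(C)) = -(-112)/(-30 - 30*(-29)) = -(-112)/(-30 + 870) = -(-112)/840 = -1*(-2/15) = 2/15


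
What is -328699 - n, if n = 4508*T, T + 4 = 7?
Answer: -342223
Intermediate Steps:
T = 3 (T = -4 + 7 = 3)
n = 13524 (n = 4508*3 = 13524)
-328699 - n = -328699 - 1*13524 = -328699 - 13524 = -342223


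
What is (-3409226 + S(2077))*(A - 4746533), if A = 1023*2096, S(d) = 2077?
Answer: 8866509021425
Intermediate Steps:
A = 2144208
(-3409226 + S(2077))*(A - 4746533) = (-3409226 + 2077)*(2144208 - 4746533) = -3407149*(-2602325) = 8866509021425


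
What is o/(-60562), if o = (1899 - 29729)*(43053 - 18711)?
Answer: 338718930/30281 ≈ 11186.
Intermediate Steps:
o = -677437860 (o = -27830*24342 = -677437860)
o/(-60562) = -677437860/(-60562) = -677437860*(-1/60562) = 338718930/30281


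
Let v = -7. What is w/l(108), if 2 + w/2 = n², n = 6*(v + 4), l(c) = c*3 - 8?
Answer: 161/79 ≈ 2.0380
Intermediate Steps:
l(c) = -8 + 3*c (l(c) = 3*c - 8 = -8 + 3*c)
n = -18 (n = 6*(-7 + 4) = 6*(-3) = -18)
w = 644 (w = -4 + 2*(-18)² = -4 + 2*324 = -4 + 648 = 644)
w/l(108) = 644/(-8 + 3*108) = 644/(-8 + 324) = 644/316 = 644*(1/316) = 161/79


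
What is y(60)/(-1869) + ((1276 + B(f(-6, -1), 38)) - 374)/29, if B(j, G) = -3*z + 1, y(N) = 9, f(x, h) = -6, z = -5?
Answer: 571827/18067 ≈ 31.650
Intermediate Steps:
B(j, G) = 16 (B(j, G) = -3*(-5) + 1 = 15 + 1 = 16)
y(60)/(-1869) + ((1276 + B(f(-6, -1), 38)) - 374)/29 = 9/(-1869) + ((1276 + 16) - 374)/29 = 9*(-1/1869) + (1292 - 374)*(1/29) = -3/623 + 918*(1/29) = -3/623 + 918/29 = 571827/18067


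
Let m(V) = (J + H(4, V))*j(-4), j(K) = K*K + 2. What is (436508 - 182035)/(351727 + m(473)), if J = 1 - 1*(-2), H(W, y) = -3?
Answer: 254473/351727 ≈ 0.72350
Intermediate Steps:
j(K) = 2 + K² (j(K) = K² + 2 = 2 + K²)
J = 3 (J = 1 + 2 = 3)
m(V) = 0 (m(V) = (3 - 3)*(2 + (-4)²) = 0*(2 + 16) = 0*18 = 0)
(436508 - 182035)/(351727 + m(473)) = (436508 - 182035)/(351727 + 0) = 254473/351727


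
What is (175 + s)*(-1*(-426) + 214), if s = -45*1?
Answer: 83200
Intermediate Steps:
s = -45
(175 + s)*(-1*(-426) + 214) = (175 - 45)*(-1*(-426) + 214) = 130*(426 + 214) = 130*640 = 83200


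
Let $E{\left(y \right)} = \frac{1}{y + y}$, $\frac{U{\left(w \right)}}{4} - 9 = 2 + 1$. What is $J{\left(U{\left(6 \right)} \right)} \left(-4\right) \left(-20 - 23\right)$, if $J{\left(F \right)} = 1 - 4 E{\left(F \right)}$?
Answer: $\frac{989}{6} \approx 164.83$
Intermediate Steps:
$U{\left(w \right)} = 48$ ($U{\left(w \right)} = 36 + 4 \left(2 + 1\right) = 36 + 4 \cdot 3 = 36 + 12 = 48$)
$E{\left(y \right)} = \frac{1}{2 y}$
$J{\left(F \right)} = 1 - \frac{2}{F}$ ($J{\left(F \right)} = 1 - 4 \frac{1}{2 F} = 1 - \frac{2}{F}$)
$J{\left(U{\left(6 \right)} \right)} \left(-4\right) \left(-20 - 23\right) = \frac{-2 + 48}{48} \left(-4\right) \left(-20 - 23\right) = \frac{1}{48} \cdot 46 \left(-4\right) \left(-43\right) = \frac{23}{24} \left(-4\right) \left(-43\right) = \left(- \frac{23}{6}\right) \left(-43\right) = \frac{989}{6}$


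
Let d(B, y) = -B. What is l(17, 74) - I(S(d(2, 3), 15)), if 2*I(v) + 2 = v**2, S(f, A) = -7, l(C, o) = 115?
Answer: 183/2 ≈ 91.500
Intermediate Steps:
I(v) = -1 + v**2/2
l(17, 74) - I(S(d(2, 3), 15)) = 115 - (-1 + (1/2)*(-7)**2) = 115 - (-1 + (1/2)*49) = 115 - (-1 + 49/2) = 115 - 1*47/2 = 115 - 47/2 = 183/2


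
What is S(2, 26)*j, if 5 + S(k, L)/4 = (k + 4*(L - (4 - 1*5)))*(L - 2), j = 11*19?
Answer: 2202860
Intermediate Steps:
j = 209
S(k, L) = -20 + 4*(-2 + L)*(4 + k + 4*L) (S(k, L) = -20 + 4*((k + 4*(L - (4 - 1*5)))*(L - 2)) = -20 + 4*((k + 4*(L - (4 - 5)))*(-2 + L)) = -20 + 4*((k + 4*(L - 1*(-1)))*(-2 + L)) = -20 + 4*((k + 4*(L + 1))*(-2 + L)) = -20 + 4*((k + 4*(1 + L))*(-2 + L)) = -20 + 4*((k + (4 + 4*L))*(-2 + L)) = -20 + 4*((4 + k + 4*L)*(-2 + L)) = -20 + 4*((-2 + L)*(4 + k + 4*L)) = -20 + 4*(-2 + L)*(4 + k + 4*L))
S(2, 26)*j = (-52 - 16*26 - 8*2 + 16*26² + 4*26*2)*209 = (-52 - 416 - 16 + 16*676 + 208)*209 = (-52 - 416 - 16 + 10816 + 208)*209 = 10540*209 = 2202860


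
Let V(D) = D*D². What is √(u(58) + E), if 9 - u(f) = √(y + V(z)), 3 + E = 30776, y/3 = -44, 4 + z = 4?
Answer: √(30782 - 2*I*√33) ≈ 175.45 - 0.0327*I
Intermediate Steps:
z = 0 (z = -4 + 4 = 0)
y = -132 (y = 3*(-44) = -132)
E = 30773 (E = -3 + 30776 = 30773)
V(D) = D³
u(f) = 9 - 2*I*√33 (u(f) = 9 - √(-132 + 0³) = 9 - √(-132 + 0) = 9 - √(-132) = 9 - 2*I*√33)
√(u(58) + E) = √((9 - 2*I*√33) + 30773) = √(30782 - 2*I*√33)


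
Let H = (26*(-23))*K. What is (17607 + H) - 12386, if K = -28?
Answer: 21965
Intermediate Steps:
H = 16744 (H = (26*(-23))*(-28) = -598*(-28) = 16744)
(17607 + H) - 12386 = (17607 + 16744) - 12386 = 34351 - 12386 = 21965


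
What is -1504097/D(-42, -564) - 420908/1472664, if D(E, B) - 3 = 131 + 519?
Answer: -553826089333/240412398 ≈ -2303.6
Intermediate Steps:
D(E, B) = 653 (D(E, B) = 3 + (131 + 519) = 3 + 650 = 653)
-1504097/D(-42, -564) - 420908/1472664 = -1504097/653 - 420908/1472664 = -1504097*1/653 - 420908*1/1472664 = -1504097/653 - 105227/368166 = -553826089333/240412398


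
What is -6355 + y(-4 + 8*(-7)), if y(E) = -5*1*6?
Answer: -6385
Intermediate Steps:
y(E) = -30 (y(E) = -5*6 = -30)
-6355 + y(-4 + 8*(-7)) = -6355 - 30 = -6385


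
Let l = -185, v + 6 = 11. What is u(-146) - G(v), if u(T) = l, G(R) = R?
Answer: -190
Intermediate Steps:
v = 5 (v = -6 + 11 = 5)
u(T) = -185
u(-146) - G(v) = -185 - 1*5 = -185 - 5 = -190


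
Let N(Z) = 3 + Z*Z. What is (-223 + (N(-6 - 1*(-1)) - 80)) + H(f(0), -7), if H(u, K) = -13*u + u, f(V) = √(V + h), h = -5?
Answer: -275 - 12*I*√5 ≈ -275.0 - 26.833*I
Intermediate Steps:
f(V) = √(-5 + V) (f(V) = √(V - 5) = √(-5 + V))
N(Z) = 3 + Z²
H(u, K) = -12*u
(-223 + (N(-6 - 1*(-1)) - 80)) + H(f(0), -7) = (-223 + ((3 + (-6 - 1*(-1))²) - 80)) - 12*√(-5 + 0) = (-223 + ((3 + (-6 + 1)²) - 80)) - 12*I*√5 = (-223 + ((3 + (-5)²) - 80)) - 12*I*√5 = (-223 + ((3 + 25) - 80)) - 12*I*√5 = (-223 + (28 - 80)) - 12*I*√5 = (-223 - 52) - 12*I*√5 = -275 - 12*I*√5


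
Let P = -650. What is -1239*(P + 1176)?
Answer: -651714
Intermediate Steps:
-1239*(P + 1176) = -1239*(-650 + 1176) = -1239*526 = -651714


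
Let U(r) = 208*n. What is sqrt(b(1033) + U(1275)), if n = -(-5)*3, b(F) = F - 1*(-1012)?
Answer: sqrt(5165) ≈ 71.868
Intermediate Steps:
b(F) = 1012 + F (b(F) = F + 1012 = 1012 + F)
n = 15 (n = -5*(-3) = 15)
U(r) = 3120 (U(r) = 208*15 = 3120)
sqrt(b(1033) + U(1275)) = sqrt((1012 + 1033) + 3120) = sqrt(2045 + 3120) = sqrt(5165)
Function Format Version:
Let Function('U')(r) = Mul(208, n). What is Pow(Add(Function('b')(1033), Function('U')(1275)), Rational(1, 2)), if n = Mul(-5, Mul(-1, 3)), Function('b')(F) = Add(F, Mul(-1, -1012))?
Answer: Pow(5165, Rational(1, 2)) ≈ 71.868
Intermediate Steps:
Function('b')(F) = Add(1012, F) (Function('b')(F) = Add(F, 1012) = Add(1012, F))
n = 15 (n = Mul(-5, -3) = 15)
Function('U')(r) = 3120 (Function('U')(r) = Mul(208, 15) = 3120)
Pow(Add(Function('b')(1033), Function('U')(1275)), Rational(1, 2)) = Pow(Add(Add(1012, 1033), 3120), Rational(1, 2)) = Pow(Add(2045, 3120), Rational(1, 2)) = Pow(5165, Rational(1, 2))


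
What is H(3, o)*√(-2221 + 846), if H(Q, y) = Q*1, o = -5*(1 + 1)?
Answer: 15*I*√55 ≈ 111.24*I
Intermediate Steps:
o = -10 (o = -5*2 = -10)
H(Q, y) = Q
H(3, o)*√(-2221 + 846) = 3*√(-2221 + 846) = 3*√(-1375) = 3*(5*I*√55) = 15*I*√55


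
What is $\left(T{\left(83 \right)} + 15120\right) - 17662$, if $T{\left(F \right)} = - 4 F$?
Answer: $-2874$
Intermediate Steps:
$\left(T{\left(83 \right)} + 15120\right) - 17662 = \left(\left(-4\right) 83 + 15120\right) - 17662 = \left(-332 + 15120\right) - 17662 = 14788 - 17662 = -2874$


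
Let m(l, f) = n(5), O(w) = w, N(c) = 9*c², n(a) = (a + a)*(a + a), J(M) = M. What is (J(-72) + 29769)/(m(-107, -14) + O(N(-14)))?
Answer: 29697/1864 ≈ 15.932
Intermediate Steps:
n(a) = 4*a² (n(a) = (2*a)*(2*a) = 4*a²)
m(l, f) = 100 (m(l, f) = 4*5² = 4*25 = 100)
(J(-72) + 29769)/(m(-107, -14) + O(N(-14))) = (-72 + 29769)/(100 + 9*(-14)²) = 29697/(100 + 9*196) = 29697/(100 + 1764) = 29697/1864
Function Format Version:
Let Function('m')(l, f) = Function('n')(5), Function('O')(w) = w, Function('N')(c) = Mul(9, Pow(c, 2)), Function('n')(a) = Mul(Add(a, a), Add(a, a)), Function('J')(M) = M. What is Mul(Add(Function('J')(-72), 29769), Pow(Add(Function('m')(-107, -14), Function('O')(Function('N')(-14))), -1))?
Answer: Rational(29697, 1864) ≈ 15.932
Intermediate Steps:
Function('n')(a) = Mul(4, Pow(a, 2)) (Function('n')(a) = Mul(Mul(2, a), Mul(2, a)) = Mul(4, Pow(a, 2)))
Function('m')(l, f) = 100 (Function('m')(l, f) = Mul(4, Pow(5, 2)) = Mul(4, 25) = 100)
Mul(Add(Function('J')(-72), 29769), Pow(Add(Function('m')(-107, -14), Function('O')(Function('N')(-14))), -1)) = Mul(Add(-72, 29769), Pow(Add(100, Mul(9, Pow(-14, 2))), -1)) = Mul(29697, Pow(Add(100, Mul(9, 196)), -1)) = Mul(29697, Pow(Add(100, 1764), -1)) = Mul(29697, Pow(1864, -1)) = Mul(29697, Rational(1, 1864)) = Rational(29697, 1864)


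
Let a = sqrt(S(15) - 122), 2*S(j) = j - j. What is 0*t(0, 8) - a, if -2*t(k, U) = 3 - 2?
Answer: -I*sqrt(122) ≈ -11.045*I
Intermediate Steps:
t(k, U) = -1/2 (t(k, U) = -(3 - 2)/2 = -1/2*1 = -1/2)
S(j) = 0 (S(j) = (j - j)/2 = (1/2)*0 = 0)
a = I*sqrt(122) (a = sqrt(0 - 122) = sqrt(-122) = I*sqrt(122) ≈ 11.045*I)
0*t(0, 8) - a = 0*(-1/2) - I*sqrt(122) = 0 - I*sqrt(122) = -I*sqrt(122)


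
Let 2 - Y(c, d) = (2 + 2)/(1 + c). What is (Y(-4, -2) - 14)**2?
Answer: 1024/9 ≈ 113.78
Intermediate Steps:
Y(c, d) = 2 - 4/(1 + c) (Y(c, d) = 2 - (2 + 2)/(1 + c) = 2 - 4/(1 + c))
(Y(-4, -2) - 14)**2 = (2*(-1 - 4)/(1 - 4) - 14)**2 = (2*(-5)/(-3) - 14)**2 = (2*(-1/3)*(-5) - 14)**2 = (10/3 - 14)**2 = (-32/3)**2 = 1024/9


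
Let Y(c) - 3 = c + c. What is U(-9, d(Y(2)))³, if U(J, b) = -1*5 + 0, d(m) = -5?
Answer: -125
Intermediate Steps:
Y(c) = 3 + 2*c (Y(c) = 3 + (c + c) = 3 + 2*c)
U(J, b) = -5 (U(J, b) = -5 + 0 = -5)
U(-9, d(Y(2)))³ = (-5)³ = -125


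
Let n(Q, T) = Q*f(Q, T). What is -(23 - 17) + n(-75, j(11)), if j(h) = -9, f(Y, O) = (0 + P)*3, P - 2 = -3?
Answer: 219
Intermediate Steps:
P = -1 (P = 2 - 3 = -1)
f(Y, O) = -3 (f(Y, O) = (0 - 1)*3 = -1*3 = -3)
n(Q, T) = -3*Q (n(Q, T) = Q*(-3) = -3*Q)
-(23 - 17) + n(-75, j(11)) = -(23 - 17) - 3*(-75) = -1*6 + 225 = -6 + 225 = 219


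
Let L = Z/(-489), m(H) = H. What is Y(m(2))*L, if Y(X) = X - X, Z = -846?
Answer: 0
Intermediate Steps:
L = 282/163 (L = -846/(-489) = -846*(-1/489) = 282/163 ≈ 1.7301)
Y(X) = 0
Y(m(2))*L = 0*(282/163) = 0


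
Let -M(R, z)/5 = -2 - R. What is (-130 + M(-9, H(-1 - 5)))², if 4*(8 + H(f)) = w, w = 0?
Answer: 27225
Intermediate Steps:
H(f) = -8 (H(f) = -8 + (¼)*0 = -8 + 0 = -8)
M(R, z) = 10 + 5*R (M(R, z) = -5*(-2 - R) = 10 + 5*R)
(-130 + M(-9, H(-1 - 5)))² = (-130 + (10 + 5*(-9)))² = (-130 + (10 - 45))² = (-130 - 35)² = (-165)² = 27225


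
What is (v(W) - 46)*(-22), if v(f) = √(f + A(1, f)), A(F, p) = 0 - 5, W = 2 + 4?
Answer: 990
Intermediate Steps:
W = 6
A(F, p) = -5
v(f) = √(-5 + f) (v(f) = √(f - 5) = √(-5 + f))
(v(W) - 46)*(-22) = (√(-5 + 6) - 46)*(-22) = (√1 - 46)*(-22) = (1 - 46)*(-22) = -45*(-22) = 990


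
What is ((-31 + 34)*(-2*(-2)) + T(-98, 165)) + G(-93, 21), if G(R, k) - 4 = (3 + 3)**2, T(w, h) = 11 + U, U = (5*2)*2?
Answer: 83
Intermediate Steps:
U = 20 (U = 10*2 = 20)
T(w, h) = 31 (T(w, h) = 11 + 20 = 31)
G(R, k) = 40 (G(R, k) = 4 + (3 + 3)**2 = 4 + 6**2 = 4 + 36 = 40)
((-31 + 34)*(-2*(-2)) + T(-98, 165)) + G(-93, 21) = ((-31 + 34)*(-2*(-2)) + 31) + 40 = (3*4 + 31) + 40 = (12 + 31) + 40 = 43 + 40 = 83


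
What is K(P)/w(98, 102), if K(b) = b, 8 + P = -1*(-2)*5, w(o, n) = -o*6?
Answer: -1/294 ≈ -0.0034014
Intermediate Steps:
w(o, n) = -6*o
P = 2 (P = -8 - 1*(-2)*5 = -8 + 2*5 = -8 + 10 = 2)
K(P)/w(98, 102) = 2/((-6*98)) = 2/(-588) = 2*(-1/588) = -1/294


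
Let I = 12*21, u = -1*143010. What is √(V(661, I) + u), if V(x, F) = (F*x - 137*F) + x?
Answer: I*√10301 ≈ 101.49*I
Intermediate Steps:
u = -143010
I = 252
V(x, F) = x - 137*F + F*x (V(x, F) = (-137*F + F*x) + x = x - 137*F + F*x)
√(V(661, I) + u) = √((661 - 137*252 + 252*661) - 143010) = √((661 - 34524 + 166572) - 143010) = √(132709 - 143010) = √(-10301) = I*√10301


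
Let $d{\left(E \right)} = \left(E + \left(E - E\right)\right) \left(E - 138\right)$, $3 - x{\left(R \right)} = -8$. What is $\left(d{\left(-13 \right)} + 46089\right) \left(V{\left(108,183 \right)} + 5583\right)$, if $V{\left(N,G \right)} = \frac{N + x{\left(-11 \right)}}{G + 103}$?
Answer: $\frac{38366086282}{143} \approx 2.6829 \cdot 10^{8}$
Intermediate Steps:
$x{\left(R \right)} = 11$ ($x{\left(R \right)} = 3 - -8 = 3 + 8 = 11$)
$V{\left(N,G \right)} = \frac{11 + N}{103 + G}$ ($V{\left(N,G \right)} = \frac{N + 11}{G + 103} = \frac{11 + N}{103 + G}$)
$d{\left(E \right)} = E \left(-138 + E\right)$ ($d{\left(E \right)} = \left(E + 0\right) \left(-138 + E\right) = E \left(-138 + E\right)$)
$\left(d{\left(-13 \right)} + 46089\right) \left(V{\left(108,183 \right)} + 5583\right) = \left(- 13 \left(-138 - 13\right) + 46089\right) \left(\frac{11 + 108}{103 + 183} + 5583\right) = \left(\left(-13\right) \left(-151\right) + 46089\right) \left(\frac{1}{286} \cdot 119 + 5583\right) = \left(1963 + 46089\right) \left(\frac{1}{286} \cdot 119 + 5583\right) = 48052 \left(\frac{119}{286} + 5583\right) = 48052 \cdot \frac{1596857}{286} = \frac{38366086282}{143}$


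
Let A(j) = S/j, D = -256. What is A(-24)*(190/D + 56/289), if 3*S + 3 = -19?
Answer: -223157/1331712 ≈ -0.16757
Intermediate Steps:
S = -22/3 (S = -1 + (1/3)*(-19) = -1 - 19/3 = -22/3 ≈ -7.3333)
A(j) = -22/(3*j)
A(-24)*(190/D + 56/289) = (-22/3/(-24))*(190/(-256) + 56/289) = (-22/3*(-1/24))*(190*(-1/256) + 56*(1/289)) = 11*(-95/128 + 56/289)/36 = (11/36)*(-20287/36992) = -223157/1331712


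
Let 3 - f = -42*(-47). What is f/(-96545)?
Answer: 1971/96545 ≈ 0.020415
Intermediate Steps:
f = -1971 (f = 3 - (-42)*(-47) = 3 - 1*1974 = 3 - 1974 = -1971)
f/(-96545) = -1971/(-96545) = -1971*(-1/96545) = 1971/96545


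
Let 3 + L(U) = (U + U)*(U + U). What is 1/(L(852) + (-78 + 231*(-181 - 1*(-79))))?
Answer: 1/2879973 ≈ 3.4723e-7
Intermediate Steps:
L(U) = -3 + 4*U**2 (L(U) = -3 + (U + U)*(U + U) = -3 + (2*U)*(2*U) = -3 + 4*U**2)
1/(L(852) + (-78 + 231*(-181 - 1*(-79)))) = 1/((-3 + 4*852**2) + (-78 + 231*(-181 - 1*(-79)))) = 1/((-3 + 4*725904) + (-78 + 231*(-181 + 79))) = 1/((-3 + 2903616) + (-78 + 231*(-102))) = 1/(2903613 + (-78 - 23562)) = 1/(2903613 - 23640) = 1/2879973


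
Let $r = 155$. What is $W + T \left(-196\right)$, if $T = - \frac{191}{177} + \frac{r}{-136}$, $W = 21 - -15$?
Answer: $\frac{2833787}{6018} \approx 470.89$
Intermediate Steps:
$W = 36$ ($W = 21 + 15 = 36$)
$T = - \frac{53411}{24072}$ ($T = - \frac{191}{177} + \frac{155}{-136} = \left(-191\right) \frac{1}{177} + 155 \left(- \frac{1}{136}\right) = - \frac{191}{177} - \frac{155}{136} = - \frac{53411}{24072} \approx -2.2188$)
$W + T \left(-196\right) = 36 - - \frac{2617139}{6018} = 36 + \frac{2617139}{6018} = \frac{2833787}{6018}$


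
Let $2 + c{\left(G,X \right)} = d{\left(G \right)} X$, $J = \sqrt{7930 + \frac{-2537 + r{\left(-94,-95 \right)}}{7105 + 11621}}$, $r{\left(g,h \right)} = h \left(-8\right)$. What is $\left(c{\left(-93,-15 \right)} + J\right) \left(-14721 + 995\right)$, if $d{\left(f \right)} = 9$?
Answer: $1880462 - \frac{6863 \sqrt{2780724916578}}{9363} \approx 6.5816 \cdot 10^{5}$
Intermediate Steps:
$r{\left(g,h \right)} = - 8 h$
$J = \frac{\sqrt{2780724916578}}{18726}$ ($J = \sqrt{7930 + \frac{-2537 - -760}{7105 + 11621}} = \sqrt{7930 + \frac{-2537 + 760}{18726}} = \sqrt{7930 - \frac{1777}{18726}} = \sqrt{\frac{148495403}{18726}} = \frac{\sqrt{2780724916578}}{18726} \approx 89.05$)
$c{\left(G,X \right)} = -2 + 9 X$
$\left(c{\left(-93,-15 \right)} + J\right) \left(-14721 + 995\right) = \left(\left(-2 + 9 \left(-15\right)\right) + \frac{\sqrt{2780724916578}}{18726}\right) \left(-14721 + 995\right) = \left(\left(-2 - 135\right) + \frac{\sqrt{2780724916578}}{18726}\right) \left(-13726\right) = \left(-137 + \frac{\sqrt{2780724916578}}{18726}\right) \left(-13726\right) = 1880462 - \frac{6863 \sqrt{2780724916578}}{9363}$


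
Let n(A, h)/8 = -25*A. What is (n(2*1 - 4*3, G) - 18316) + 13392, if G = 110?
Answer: -2924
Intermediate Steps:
n(A, h) = -200*A (n(A, h) = 8*(-25*A) = -200*A)
(n(2*1 - 4*3, G) - 18316) + 13392 = (-200*(2*1 - 4*3) - 18316) + 13392 = (-200*(2 - 12) - 18316) + 13392 = (-200*(-10) - 18316) + 13392 = (2000 - 18316) + 13392 = -16316 + 13392 = -2924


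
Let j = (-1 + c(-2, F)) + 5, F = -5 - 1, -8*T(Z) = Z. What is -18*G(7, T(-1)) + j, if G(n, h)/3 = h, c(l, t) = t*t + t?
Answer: 109/4 ≈ 27.250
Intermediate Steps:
T(Z) = -Z/8
F = -6
c(l, t) = t + t**2 (c(l, t) = t**2 + t = t + t**2)
G(n, h) = 3*h
j = 34 (j = (-1 - 6*(1 - 6)) + 5 = (-1 - 6*(-5)) + 5 = (-1 + 30) + 5 = 29 + 5 = 34)
-18*G(7, T(-1)) + j = -54*(-1/8*(-1)) + 34 = -54/8 + 34 = -18*3/8 + 34 = -27/4 + 34 = 109/4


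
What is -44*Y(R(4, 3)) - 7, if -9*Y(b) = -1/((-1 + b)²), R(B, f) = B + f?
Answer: -578/81 ≈ -7.1358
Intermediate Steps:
Y(b) = 1/(9*(-1 + b)²) (Y(b) = -(-1)/(9*((-1 + b)²)) = -(-1)/(9*(-1 + b)²) = 1/(9*(-1 + b)²))
-44*Y(R(4, 3)) - 7 = -44/(9*(-1 + (4 + 3))²) - 7 = -44/(9*(-1 + 7)²) - 7 = -44/(9*6²) - 7 = -44/(9*36) - 7 = -44*1/324 - 7 = -11/81 - 7 = -578/81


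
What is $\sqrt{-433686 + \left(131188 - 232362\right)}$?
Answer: $2 i \sqrt{133715} \approx 731.34 i$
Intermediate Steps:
$\sqrt{-433686 + \left(131188 - 232362\right)} = \sqrt{-433686 - 101174} = \sqrt{-534860} = 2 i \sqrt{133715}$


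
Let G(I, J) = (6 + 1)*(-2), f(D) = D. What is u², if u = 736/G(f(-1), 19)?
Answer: 135424/49 ≈ 2763.8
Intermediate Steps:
G(I, J) = -14 (G(I, J) = 7*(-2) = -14)
u = -368/7 (u = 736/(-14) = 736*(-1/14) = -368/7 ≈ -52.571)
u² = (-368/7)² = 135424/49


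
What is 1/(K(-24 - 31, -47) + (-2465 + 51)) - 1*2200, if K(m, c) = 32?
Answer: -5240401/2382 ≈ -2200.0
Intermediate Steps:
1/(K(-24 - 31, -47) + (-2465 + 51)) - 1*2200 = 1/(32 + (-2465 + 51)) - 1*2200 = 1/(32 - 2414) - 2200 = 1/(-2382) - 2200 = -1/2382 - 2200 = -5240401/2382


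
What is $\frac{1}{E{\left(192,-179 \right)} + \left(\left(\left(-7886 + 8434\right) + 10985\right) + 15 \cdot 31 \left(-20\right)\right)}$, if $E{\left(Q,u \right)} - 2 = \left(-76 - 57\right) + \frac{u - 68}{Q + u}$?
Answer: $\frac{1}{2083} \approx 0.00048008$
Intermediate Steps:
$E{\left(Q,u \right)} = -131 + \frac{-68 + u}{Q + u}$ ($E{\left(Q,u \right)} = 2 + \left(\left(-76 - 57\right) + \frac{u - 68}{Q + u}\right) = 2 - \left(133 - \frac{-68 + u}{Q + u}\right) = -131 + \frac{-68 + u}{Q + u}$)
$\frac{1}{E{\left(192,-179 \right)} + \left(\left(\left(-7886 + 8434\right) + 10985\right) + 15 \cdot 31 \left(-20\right)\right)} = \frac{1}{\frac{-68 - 25152 - -23270}{192 - 179} + \left(\left(\left(-7886 + 8434\right) + 10985\right) + 15 \cdot 31 \left(-20\right)\right)} = \frac{1}{\frac{-68 - 25152 + 23270}{13} + \left(\left(548 + 10985\right) + 465 \left(-20\right)\right)} = \frac{1}{\frac{1}{13} \left(-1950\right) + \left(11533 - 9300\right)} = \frac{1}{-150 + 2233} = \frac{1}{2083}$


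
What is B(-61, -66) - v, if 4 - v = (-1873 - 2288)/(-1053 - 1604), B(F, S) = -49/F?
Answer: -264294/162077 ≈ -1.6307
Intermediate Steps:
v = 6467/2657 (v = 4 - (-1873 - 2288)/(-1053 - 1604) = 4 - (-4161)/(-2657) = 4 - (-4161)*(-1)/2657 = 4 - 1*4161/2657 = 4 - 4161/2657 = 6467/2657 ≈ 2.4339)
B(-61, -66) - v = -49/(-61) - 1*6467/2657 = -49*(-1/61) - 6467/2657 = 49/61 - 6467/2657 = -264294/162077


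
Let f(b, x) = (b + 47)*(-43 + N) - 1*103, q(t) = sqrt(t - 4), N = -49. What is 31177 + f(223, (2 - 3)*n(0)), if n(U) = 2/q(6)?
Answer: 6234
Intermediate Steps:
q(t) = sqrt(-4 + t)
n(U) = sqrt(2) (n(U) = 2/(sqrt(-4 + 6)) = 2/(sqrt(2)) = 2*(sqrt(2)/2) = sqrt(2))
f(b, x) = -4427 - 92*b (f(b, x) = (b + 47)*(-43 - 49) - 1*103 = (47 + b)*(-92) - 103 = (-4324 - 92*b) - 103 = -4427 - 92*b)
31177 + f(223, (2 - 3)*n(0)) = 31177 + (-4427 - 92*223) = 31177 + (-4427 - 20516) = 31177 - 24943 = 6234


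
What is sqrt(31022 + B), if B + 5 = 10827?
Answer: 2*sqrt(10461) ≈ 204.56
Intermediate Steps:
B = 10822 (B = -5 + 10827 = 10822)
sqrt(31022 + B) = sqrt(31022 + 10822) = sqrt(41844) = 2*sqrt(10461)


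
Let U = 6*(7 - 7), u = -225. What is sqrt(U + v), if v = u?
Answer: 15*I ≈ 15.0*I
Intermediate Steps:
v = -225
U = 0 (U = 6*0 = 0)
sqrt(U + v) = sqrt(0 - 225) = sqrt(-225) = 15*I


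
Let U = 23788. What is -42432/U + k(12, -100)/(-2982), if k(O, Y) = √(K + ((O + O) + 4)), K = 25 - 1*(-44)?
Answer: -10608/5947 - √97/2982 ≈ -1.7871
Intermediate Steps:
K = 69 (K = 25 + 44 = 69)
k(O, Y) = √(73 + 2*O) (k(O, Y) = √(69 + ((O + O) + 4)) = √(69 + (2*O + 4)) = √(69 + (4 + 2*O)) = √(73 + 2*O))
-42432/U + k(12, -100)/(-2982) = -42432/23788 + √(73 + 2*12)/(-2982) = -42432*1/23788 + √(73 + 24)*(-1/2982) = -10608/5947 + √97*(-1/2982) = -10608/5947 - √97/2982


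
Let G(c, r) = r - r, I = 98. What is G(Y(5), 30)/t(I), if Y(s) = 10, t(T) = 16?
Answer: 0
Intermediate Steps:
G(c, r) = 0
G(Y(5), 30)/t(I) = 0/16 = 0*(1/16) = 0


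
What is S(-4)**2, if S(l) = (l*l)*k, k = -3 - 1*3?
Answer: 9216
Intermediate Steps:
k = -6 (k = -3 - 3 = -6)
S(l) = -6*l**2 (S(l) = (l*l)*(-6) = l**2*(-6) = -6*l**2)
S(-4)**2 = (-6*(-4)**2)**2 = (-6*16)**2 = (-96)**2 = 9216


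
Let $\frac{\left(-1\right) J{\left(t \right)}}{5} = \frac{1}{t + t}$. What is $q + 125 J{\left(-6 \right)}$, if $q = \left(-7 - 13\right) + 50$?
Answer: $\frac{985}{12} \approx 82.083$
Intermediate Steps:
$q = 30$ ($q = -20 + 50 = 30$)
$J{\left(t \right)} = - \frac{5}{2 t}$ ($J{\left(t \right)} = - \frac{5}{t + t} = - \frac{5}{2 t}$)
$q + 125 J{\left(-6 \right)} = 30 + 125 \left(- \frac{5}{2 \left(-6\right)}\right) = 30 + 125 \left(\left(- \frac{5}{2}\right) \left(- \frac{1}{6}\right)\right) = 30 + 125 \cdot \frac{5}{12} = 30 + \frac{625}{12} = \frac{985}{12}$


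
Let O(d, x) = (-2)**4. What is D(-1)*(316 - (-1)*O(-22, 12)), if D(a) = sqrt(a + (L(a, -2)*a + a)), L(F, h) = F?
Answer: 332*I ≈ 332.0*I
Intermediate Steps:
O(d, x) = 16
D(a) = sqrt(a**2 + 2*a) (D(a) = sqrt(a + (a*a + a)) = sqrt(a + (a**2 + a)) = sqrt(a + (a + a**2)) = sqrt(a**2 + 2*a))
D(-1)*(316 - (-1)*O(-22, 12)) = sqrt(-(2 - 1))*(316 - (-1)*16) = sqrt(-1*1)*(316 - 1*(-16)) = sqrt(-1)*(316 + 16) = I*332 = 332*I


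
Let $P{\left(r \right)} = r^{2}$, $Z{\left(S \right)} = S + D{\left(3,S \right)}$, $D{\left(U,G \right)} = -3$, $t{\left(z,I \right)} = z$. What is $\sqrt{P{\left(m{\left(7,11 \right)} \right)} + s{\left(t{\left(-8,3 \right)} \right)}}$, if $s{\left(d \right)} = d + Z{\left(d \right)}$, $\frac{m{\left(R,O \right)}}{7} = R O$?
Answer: $3 \sqrt{32278} \approx 538.98$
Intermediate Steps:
$m{\left(R,O \right)} = 7 O R$ ($m{\left(R,O \right)} = 7 R O = 7 O R$)
$Z{\left(S \right)} = -3 + S$ ($Z{\left(S \right)} = S - 3 = -3 + S$)
$s{\left(d \right)} = -3 + 2 d$ ($s{\left(d \right)} = d + \left(-3 + d\right) = -3 + 2 d$)
$\sqrt{P{\left(m{\left(7,11 \right)} \right)} + s{\left(t{\left(-8,3 \right)} \right)}} = \sqrt{\left(7 \cdot 11 \cdot 7\right)^{2} + \left(-3 + 2 \left(-8\right)\right)} = \sqrt{539^{2} - 19} = \sqrt{290521 - 19} = \sqrt{290502} = 3 \sqrt{32278}$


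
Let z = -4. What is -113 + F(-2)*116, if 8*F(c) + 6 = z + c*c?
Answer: -200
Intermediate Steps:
F(c) = -5/4 + c²/8 (F(c) = -¾ + (-4 + c*c)/8 = -¾ + (-4 + c²)/8 = -¾ + (-½ + c²/8) = -5/4 + c²/8)
-113 + F(-2)*116 = -113 + (-5/4 + (⅛)*(-2)²)*116 = -113 + (-5/4 + (⅛)*4)*116 = -113 + (-5/4 + ½)*116 = -113 - ¾*116 = -113 - 87 = -200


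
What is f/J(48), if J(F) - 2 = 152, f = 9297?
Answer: 9297/154 ≈ 60.370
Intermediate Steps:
J(F) = 154 (J(F) = 2 + 152 = 154)
f/J(48) = 9297/154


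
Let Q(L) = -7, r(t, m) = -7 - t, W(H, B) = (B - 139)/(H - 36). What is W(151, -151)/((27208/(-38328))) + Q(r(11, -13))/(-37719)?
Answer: 10481827843/2950493337 ≈ 3.5526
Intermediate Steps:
W(H, B) = (-139 + B)/(-36 + H)
W(151, -151)/((27208/(-38328))) + Q(r(11, -13))/(-37719) = ((-139 - 151)/(-36 + 151))/((27208/(-38328))) - 7/(-37719) = (-290/115)/((27208*(-1/38328))) - 7*(-1/37719) = ((1/115)*(-290))/(-3401/4791) + 7/37719 = -58/23*(-4791/3401) + 7/37719 = 277878/78223 + 7/37719 = 10481827843/2950493337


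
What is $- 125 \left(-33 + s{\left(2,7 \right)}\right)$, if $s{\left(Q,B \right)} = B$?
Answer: $3250$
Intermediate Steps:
$- 125 \left(-33 + s{\left(2,7 \right)}\right) = - 125 \left(-33 + 7\right) = \left(-125\right) \left(-26\right) = 3250$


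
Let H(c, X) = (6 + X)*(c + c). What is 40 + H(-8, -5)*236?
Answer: -3736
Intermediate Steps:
H(c, X) = 2*c*(6 + X) (H(c, X) = (6 + X)*(2*c) = 2*c*(6 + X))
40 + H(-8, -5)*236 = 40 + (2*(-8)*(6 - 5))*236 = 40 + (2*(-8)*1)*236 = 40 - 16*236 = 40 - 3776 = -3736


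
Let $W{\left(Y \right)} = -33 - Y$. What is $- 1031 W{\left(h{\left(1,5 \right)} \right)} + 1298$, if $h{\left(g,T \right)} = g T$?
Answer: $40476$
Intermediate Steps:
$h{\left(g,T \right)} = T g$
$- 1031 W{\left(h{\left(1,5 \right)} \right)} + 1298 = - 1031 \left(-33 - 5 \cdot 1\right) + 1298 = - 1031 \left(-33 - 5\right) + 1298 = \left(-1031\right) \left(-38\right) + 1298 = 39178 + 1298 = 40476$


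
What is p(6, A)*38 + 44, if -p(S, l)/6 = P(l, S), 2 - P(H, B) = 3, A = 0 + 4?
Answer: 272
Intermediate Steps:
A = 4
P(H, B) = -1 (P(H, B) = 2 - 1*3 = 2 - 3 = -1)
p(S, l) = 6 (p(S, l) = -6*(-1) = 6)
p(6, A)*38 + 44 = 6*38 + 44 = 228 + 44 = 272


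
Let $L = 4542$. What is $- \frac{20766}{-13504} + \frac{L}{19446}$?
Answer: $\frac{38762567}{21883232} \approx 1.7713$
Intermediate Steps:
$- \frac{20766}{-13504} + \frac{L}{19446} = - \frac{20766}{-13504} + \frac{4542}{19446} = \left(-20766\right) \left(- \frac{1}{13504}\right) + 4542 \cdot \frac{1}{19446} = \frac{10383}{6752} + \frac{757}{3241} = \frac{38762567}{21883232}$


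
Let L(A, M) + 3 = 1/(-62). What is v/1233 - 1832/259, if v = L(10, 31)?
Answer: -140097505/19799514 ≈ -7.0758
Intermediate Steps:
L(A, M) = -187/62 (L(A, M) = -3 + 1/(-62) = -3 - 1/62 = -187/62)
v = -187/62 ≈ -3.0161
v/1233 - 1832/259 = -187/62/1233 - 1832/259 = -187/62*1/1233 - 1832*1/259 = -187/76446 - 1832/259 = -140097505/19799514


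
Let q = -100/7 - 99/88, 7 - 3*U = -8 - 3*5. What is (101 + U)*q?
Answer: -95793/56 ≈ -1710.6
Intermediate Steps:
U = 10 (U = 7/3 - (-8 - 3*5)/3 = 7/3 - (-8 - 15)/3 = 7/3 - 1/3*(-23) = 7/3 + 23/3 = 10)
q = -863/56 (q = -100*1/7 - 99*1/88 = -100/7 - 9/8 = -863/56 ≈ -15.411)
(101 + U)*q = (101 + 10)*(-863/56) = 111*(-863/56) = -95793/56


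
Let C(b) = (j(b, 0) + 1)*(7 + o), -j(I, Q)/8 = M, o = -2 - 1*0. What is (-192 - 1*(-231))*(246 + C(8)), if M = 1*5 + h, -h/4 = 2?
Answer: 14469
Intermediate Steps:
h = -8 (h = -4*2 = -8)
M = -3 (M = 1*5 - 8 = 5 - 8 = -3)
o = -2 (o = -2 + 0 = -2)
j(I, Q) = 24 (j(I, Q) = -8*(-3) = 24)
C(b) = 125 (C(b) = (24 + 1)*(7 - 2) = 25*5 = 125)
(-192 - 1*(-231))*(246 + C(8)) = (-192 - 1*(-231))*(246 + 125) = (-192 + 231)*371 = 39*371 = 14469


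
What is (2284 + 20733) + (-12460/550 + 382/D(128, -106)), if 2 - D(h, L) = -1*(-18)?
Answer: 10107007/440 ≈ 22970.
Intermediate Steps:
D(h, L) = -16 (D(h, L) = 2 - (-1)*(-18) = 2 - 1*18 = 2 - 18 = -16)
(2284 + 20733) + (-12460/550 + 382/D(128, -106)) = (2284 + 20733) + (-12460/550 + 382/(-16)) = 23017 + (-12460*1/550 + 382*(-1/16)) = 23017 + (-1246/55 - 191/8) = 23017 - 20473/440 = 10107007/440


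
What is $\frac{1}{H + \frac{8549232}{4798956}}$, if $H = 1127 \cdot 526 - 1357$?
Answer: $\frac{399913}{236527256721} \approx 1.6908 \cdot 10^{-6}$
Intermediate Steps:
$H = 591445$ ($H = 592802 - 1357 = 591445$)
$\frac{1}{H + \frac{8549232}{4798956}} = \frac{1}{591445 + \frac{8549232}{4798956}} = \frac{1}{591445 + 8549232 \cdot \frac{1}{4798956}} = \frac{1}{591445 + \frac{712436}{399913}} = \frac{1}{\frac{236527256721}{399913}} = \frac{399913}{236527256721}$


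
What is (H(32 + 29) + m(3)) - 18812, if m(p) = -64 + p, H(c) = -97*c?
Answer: -24790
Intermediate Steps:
(H(32 + 29) + m(3)) - 18812 = (-97*(32 + 29) + (-64 + 3)) - 18812 = (-97*61 - 61) - 18812 = (-5917 - 61) - 18812 = -5978 - 18812 = -24790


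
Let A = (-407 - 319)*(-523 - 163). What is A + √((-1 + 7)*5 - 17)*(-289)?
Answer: 498036 - 289*√13 ≈ 4.9699e+5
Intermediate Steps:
A = 498036 (A = -726*(-686) = 498036)
A + √((-1 + 7)*5 - 17)*(-289) = 498036 + √((-1 + 7)*5 - 17)*(-289) = 498036 + √(6*5 - 17)*(-289) = 498036 + √(30 - 17)*(-289) = 498036 + √13*(-289) = 498036 - 289*√13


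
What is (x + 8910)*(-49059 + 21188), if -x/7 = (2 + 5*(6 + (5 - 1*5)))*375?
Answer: 2092833390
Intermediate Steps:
x = -84000 (x = -7*(2 + 5*(6 + (5 - 1*5)))*375 = -7*(2 + 5*(6 + (5 - 5)))*375 = -7*(2 + 5*(6 + 0))*375 = -7*(2 + 5*6)*375 = -7*(2 + 30)*375 = -224*375 = -7*12000 = -84000)
(x + 8910)*(-49059 + 21188) = (-84000 + 8910)*(-49059 + 21188) = -75090*(-27871) = 2092833390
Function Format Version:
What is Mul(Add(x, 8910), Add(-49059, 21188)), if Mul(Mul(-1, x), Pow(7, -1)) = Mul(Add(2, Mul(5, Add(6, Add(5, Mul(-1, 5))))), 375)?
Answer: 2092833390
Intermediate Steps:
x = -84000 (x = Mul(-7, Mul(Add(2, Mul(5, Add(6, Add(5, Mul(-1, 5))))), 375)) = Mul(-7, Mul(Add(2, Mul(5, Add(6, Add(5, -5)))), 375)) = Mul(-7, Mul(Add(2, Mul(5, Add(6, 0))), 375)) = Mul(-7, Mul(Add(2, Mul(5, 6)), 375)) = Mul(-7, Mul(Add(2, 30), 375)) = Mul(-7, Mul(32, 375)) = Mul(-7, 12000) = -84000)
Mul(Add(x, 8910), Add(-49059, 21188)) = Mul(Add(-84000, 8910), Add(-49059, 21188)) = Mul(-75090, -27871) = 2092833390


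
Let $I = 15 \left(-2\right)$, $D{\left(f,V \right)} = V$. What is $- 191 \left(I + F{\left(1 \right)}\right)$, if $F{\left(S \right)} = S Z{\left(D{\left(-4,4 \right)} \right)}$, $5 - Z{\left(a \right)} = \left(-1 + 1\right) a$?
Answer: $4775$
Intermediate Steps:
$Z{\left(a \right)} = 5$ ($Z{\left(a \right)} = 5 - \left(-1 + 1\right) a = 5 - 0 a = 5 - 0 = 5 + 0 = 5$)
$I = -30$
$F{\left(S \right)} = 5 S$ ($F{\left(S \right)} = S 5 = 5 S$)
$- 191 \left(I + F{\left(1 \right)}\right) = - 191 \left(-30 + 5 \cdot 1\right) = - 191 \left(-30 + 5\right) = \left(-191\right) \left(-25\right) = 4775$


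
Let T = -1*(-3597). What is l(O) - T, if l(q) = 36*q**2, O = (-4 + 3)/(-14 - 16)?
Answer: -89924/25 ≈ -3597.0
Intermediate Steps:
O = 1/30 (O = -1/(-30) = -1*(-1/30) = 1/30 ≈ 0.033333)
T = 3597
l(O) - T = 36*(1/30)**2 - 1*3597 = 36*(1/900) - 3597 = 1/25 - 3597 = -89924/25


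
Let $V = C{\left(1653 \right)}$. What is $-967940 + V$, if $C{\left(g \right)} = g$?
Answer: $-966287$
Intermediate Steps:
$V = 1653$
$-967940 + V = -967940 + 1653 = -966287$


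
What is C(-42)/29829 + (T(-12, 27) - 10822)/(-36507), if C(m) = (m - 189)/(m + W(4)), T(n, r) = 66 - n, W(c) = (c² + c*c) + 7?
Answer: 35921535/120996367 ≈ 0.29688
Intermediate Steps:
W(c) = 7 + 2*c² (W(c) = (c² + c²) + 7 = 2*c² + 7 = 7 + 2*c²)
C(m) = (-189 + m)/(39 + m) (C(m) = (m - 189)/(m + (7 + 2*4²)) = (-189 + m)/(m + (7 + 2*16)) = (-189 + m)/(m + (7 + 32)) = (-189 + m)/(m + 39) = (-189 + m)/(39 + m))
C(-42)/29829 + (T(-12, 27) - 10822)/(-36507) = ((-189 - 42)/(39 - 42))/29829 + ((66 - 1*(-12)) - 10822)/(-36507) = (-231/(-3))*(1/29829) + ((66 + 12) - 10822)*(-1/36507) = -⅓*(-231)*(1/29829) + (78 - 10822)*(-1/36507) = 77*(1/29829) - 10744*(-1/36507) = 77/29829 + 10744/36507 = 35921535/120996367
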